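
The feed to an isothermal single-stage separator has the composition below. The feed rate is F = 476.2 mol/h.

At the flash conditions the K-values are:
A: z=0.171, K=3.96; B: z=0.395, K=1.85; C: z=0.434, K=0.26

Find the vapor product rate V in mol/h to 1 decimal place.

Rachford–Rice: g(β) = Σ zᵢ(Kᵢ−1)/(1+β(Kᵢ−1)) = 0.
g(0) = ΣzᵢKᵢ − 1 = 0.521 and g(1) = 1 − Σzᵢ/Kᵢ = -0.926, so a root lies in (0, 1).
Newton–Raphson from β = 0.6:
  β = 0.600: g = -0.1729, g' = -1.088 → β = 0.441
  β = 0.441: g = -0.0131, g' = -0.957 → β = 0.427
Converged at β = 0.427.
Then V = β·F = 0.4274·476.2 = 203.5 mol/h and L = F − V = 272.7 mol/h.

V = 203.5 mol/h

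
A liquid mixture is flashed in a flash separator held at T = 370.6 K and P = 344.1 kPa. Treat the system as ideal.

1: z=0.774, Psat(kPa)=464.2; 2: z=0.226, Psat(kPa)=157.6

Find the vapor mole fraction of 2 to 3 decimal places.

y_2 = 0.179

Raoult's law: Kᵢ = Pᵢˢᵃᵗ/P = Pᵢˢᵃᵗ/344.1.
  K_1 = 464.2/344.1 = 1.34903, K_2 = 157.6/344.1 = 0.45801
Material balance + equilibrium reduce to Σ zᵢ(Kᵢ−1)/(1+ψ(Kᵢ−1)) = 0.
Check two-phase: ΣzᵢKᵢ = 1.148 > 1 and Σzᵢ/Kᵢ = 1.067 > 1, so g(0) = 0.148 > 0 and g(1) = -0.067 < 0.
Binary case is linear: z₁(K₁−1)(1+ψ(K₂−1)) + z₂(K₂−1)(1+ψ(K₁−1)) = 0
⇒ ψ = [z₁(K₁−1)+z₂(K₂−1)] / [−(K₁−1)(K₂−1)] = 0.1477/0.1892 = 0.781
Compositions from xᵢ = zᵢ/(1+ψ(Kᵢ−1)), yᵢ = Kᵢxᵢ:
  1: x = 0.608, y = 0.821
  2: x = 0.392, y = 0.179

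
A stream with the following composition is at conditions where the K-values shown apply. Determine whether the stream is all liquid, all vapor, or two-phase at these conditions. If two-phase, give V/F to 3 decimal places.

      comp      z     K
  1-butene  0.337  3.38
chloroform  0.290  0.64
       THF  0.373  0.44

ΣzᵢKᵢ = 1.489; Σzᵢ/Kᵢ = 1.401.
Both exceed 1, so a two-phase solution exists.
Rachford–Rice: g(ψ) = Σ zᵢ(Kᵢ−1)/(1+ψ(Kᵢ−1)) = 0.
Iterate (Newton) starting at ψ = 0.52:
  ψ = 0.520: g = -0.0647, g' = -0.671 → ψ = 0.424
  ψ = 0.424: g = 0.0024, g' = -0.727 → ψ = 0.427
Converged at ψ = 0.427.

two-phase, V/F = 0.427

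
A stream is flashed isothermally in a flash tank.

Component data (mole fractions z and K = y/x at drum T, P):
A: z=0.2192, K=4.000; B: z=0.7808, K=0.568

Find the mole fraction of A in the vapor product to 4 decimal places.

y_A = 0.5035

Let β = V/F and solve Σ zᵢ(Kᵢ−1)/(1+β(Kᵢ−1)) = 0.
g(0) = ΣzᵢKᵢ − 1 = 0.3203 and g(1) = 1 − Σzᵢ/Kᵢ = -0.4294, so a root lies in (0, 1).
Binary case is linear: z₁(K₁−1)(1+β(K₂−1)) + z₂(K₂−1)(1+β(K₁−1)) = 0
⇒ β = [z₁(K₁−1)+z₂(K₂−1)] / [−(K₁−1)(K₂−1)] = 0.32029/1.29600 = 0.2471
Compositions from xᵢ = zᵢ/(1+β(Kᵢ−1)), yᵢ = Kᵢxᵢ:
  A: x = 0.1259, y = 0.5035
  B: x = 0.8741, y = 0.4965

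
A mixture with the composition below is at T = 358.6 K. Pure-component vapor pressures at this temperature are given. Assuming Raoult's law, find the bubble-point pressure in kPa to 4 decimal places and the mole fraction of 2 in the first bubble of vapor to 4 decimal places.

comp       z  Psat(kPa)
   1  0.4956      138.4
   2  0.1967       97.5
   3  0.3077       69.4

At the bubble point ψ → 0, so ΣzᵢKᵢ = 1 with Kᵢ = Pᵢˢᵃᵗ/P ⇒ P = ΣzᵢPᵢˢᵃᵗ.
P = 0.4956·138.4 + 0.1967·97.5 + 0.3077·69.4 = 109.1237 kPa
yᵢ = zᵢPᵢˢᵃᵗ/P ⇒ y_2 = 0.1967·97.5/109.1237 = 0.1757

Pbub = 109.1237 kPa, y_2 = 0.1757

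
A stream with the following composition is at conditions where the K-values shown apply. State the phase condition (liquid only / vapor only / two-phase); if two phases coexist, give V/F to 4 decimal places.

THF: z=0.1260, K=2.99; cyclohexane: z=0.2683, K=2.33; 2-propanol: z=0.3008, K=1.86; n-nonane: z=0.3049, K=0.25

ΣzᵢKᵢ = 1.6376; Σzᵢ/Kᵢ = 1.5386.
Both exceed 1, so a two-phase solution exists.
Rachford–Rice: g(ψ) = Σ zᵢ(Kᵢ−1)/(1+ψ(Kᵢ−1)) = 0.
Newton–Raphson from ψ = 0.5:
  ψ = 0.5000: g = 0.15502, g' = -0.8444 → ψ = 0.6836
  ψ = 0.6836: g = -0.01321, g' = -1.0302 → ψ = 0.6708
  ψ = 0.6708: g = -0.00014, g' = -1.0081 → ψ = 0.6706
Converged at ψ = 0.6706.

two-phase, V/F = 0.6706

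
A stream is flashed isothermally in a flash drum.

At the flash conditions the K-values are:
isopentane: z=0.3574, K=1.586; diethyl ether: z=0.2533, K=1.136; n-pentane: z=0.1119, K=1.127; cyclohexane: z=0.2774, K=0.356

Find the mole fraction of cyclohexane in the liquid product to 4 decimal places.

x_cyclohexane = 0.3474

Let ψ = V/F and solve Σ zᵢ(Kᵢ−1)/(1+ψ(Kᵢ−1)) = 0.
g(0) = ΣzᵢKᵢ − 1 = 0.0795 and g(1) = 1 − Σzᵢ/Kᵢ = -0.3268, so a root lies in (0, 1).
Newton iteration, ψ⁰ = 0.4:
  ψ = 0.4000: g = -0.02477, g' = -0.2951 → ψ = 0.3161
  ψ = 0.3161: g = -0.00090, g' = -0.2747 → ψ = 0.3128
Converged at ψ = 0.3128.
Compositions from xᵢ = zᵢ/(1+ψ(Kᵢ−1)), yᵢ = Kᵢxᵢ:
  isopentane: x = 0.3020, y = 0.4790
  diethyl ether: x = 0.2430, y = 0.2760
  n-pentane: x = 0.1076, y = 0.1213
  cyclohexane: x = 0.3474, y = 0.1237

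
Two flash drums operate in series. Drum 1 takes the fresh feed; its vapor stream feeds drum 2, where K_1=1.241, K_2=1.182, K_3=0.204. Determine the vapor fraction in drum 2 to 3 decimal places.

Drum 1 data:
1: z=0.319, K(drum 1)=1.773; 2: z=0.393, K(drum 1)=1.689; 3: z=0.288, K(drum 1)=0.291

V/F (drum 2) = 0.365

Drum 1:
Newton iteration, ψ₁⁰ = 0.56:
  ψ₁ = 0.560: g = 0.0288, g' = -0.588 → ψ₁ = 0.609
  ψ₁ = 0.609: g = -0.0010, g' = -0.629 → ψ₁ = 0.607
Converged at ψ₁ = 0.607.
Drum-1 compositions:
  1: x = 0.217, y = 0.385
  2: x = 0.277, y = 0.468
  3: x = 0.506, y = 0.147
Drum-2 feed = drum-1 vapor: z₂ = (0.3849, 0.4679, 0.1472).
Drum 2:
Material balance + equilibrium reduce to Σ zᵢ(Kᵢ−1)/(1+ψ₂(Kᵢ−1)) = 0.
Feasibility: ΣzᵢKᵢ = 1.061, Σzᵢ/Kᵢ = 1.428 — both > 1, two phases present.
Iterate (Newton) starting at ψ₂ = 0.31:
  ψ₂ = 0.310: g = 0.0113, g' = -0.198 → ψ₂ = 0.367
  ψ₂ = 0.367: g = -0.0006, g' = -0.219 → ψ₂ = 0.365
Converged at ψ₂ = 0.365.
  1: x = 0.354, y = 0.439
  2: x = 0.439, y = 0.519
  3: x = 0.207, y = 0.042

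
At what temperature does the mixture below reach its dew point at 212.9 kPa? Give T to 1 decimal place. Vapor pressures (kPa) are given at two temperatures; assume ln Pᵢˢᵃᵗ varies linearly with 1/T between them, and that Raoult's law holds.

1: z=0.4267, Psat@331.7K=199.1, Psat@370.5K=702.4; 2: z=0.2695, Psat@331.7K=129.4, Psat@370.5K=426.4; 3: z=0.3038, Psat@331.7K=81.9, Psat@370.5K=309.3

Dew-point temperature: Σzᵢ·P/Pᵢˢᵃᵗ(T) = 1. Interpolate ln Pᵢˢᵃᵗ = aᵢ + bᵢ/T.
  T = 331.7 K: ΣzᵢP/Pᵢˢᵃᵗ = 1.6894
  T = 370.5 K: ΣzᵢP/Pᵢˢᵃᵗ = 0.4730
  T = 351.1 K: ΣzᵢP/Pᵢˢᵃᵗ = 0.8627
  T = 341.4 K: ΣzᵢP/Pᵢˢᵃᵗ = 1.1956
  T = 346.2 K: ΣzᵢP/Pᵢˢᵃᵗ = 1.0150
  T = 348.6 K: ΣzᵢP/Pᵢˢᵃᵗ = 0.9367
  T = 347.4 K: ΣzᵢP/Pᵢˢᵃᵗ = 0.9749
Interpolating between 346.2 K and 347.4 K gives T ≈ 346.6 K.

T = 346.6 K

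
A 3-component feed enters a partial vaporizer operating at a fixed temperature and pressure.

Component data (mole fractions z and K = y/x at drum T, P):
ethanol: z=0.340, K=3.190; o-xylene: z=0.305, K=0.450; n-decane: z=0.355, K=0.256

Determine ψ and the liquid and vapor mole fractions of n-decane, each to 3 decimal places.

ψ = 0.216, x_n-decane = 0.423, y_n-decane = 0.108

Newton–Raphson from ψ = 0.5:
  ψ = 0.500: g = -0.2965, g' = -1.045 → ψ = 0.216
Converged at ψ = 0.216.
Compositions from xᵢ = zᵢ/(1+ψ(Kᵢ−1)), yᵢ = Kᵢxᵢ:
  ethanol: x = 0.231, y = 0.736
  o-xylene: x = 0.346, y = 0.156
  n-decane: x = 0.423, y = 0.108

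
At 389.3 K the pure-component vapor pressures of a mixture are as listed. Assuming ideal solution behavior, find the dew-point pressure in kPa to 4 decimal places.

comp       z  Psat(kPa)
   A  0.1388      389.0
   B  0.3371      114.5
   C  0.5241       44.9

At the dew point ψ → 1, so Σzᵢ/Kᵢ = 1 with Kᵢ = Pᵢˢᵃᵗ/P ⇒ 1/P = Σzᵢ/Pᵢˢᵃᵗ.
1/P = 0.1388/389.0 + 0.3371/114.5 + 0.5241/44.9 = 0.0149735 ⇒ P = 66.7846 kPa

Pdew = 66.7846 kPa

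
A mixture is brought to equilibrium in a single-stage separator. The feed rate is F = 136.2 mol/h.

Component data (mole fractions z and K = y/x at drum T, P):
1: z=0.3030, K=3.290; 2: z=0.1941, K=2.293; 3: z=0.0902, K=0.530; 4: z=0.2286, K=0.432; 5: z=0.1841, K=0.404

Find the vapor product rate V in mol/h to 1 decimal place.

V = 83.0 mol/h

Material balance + equilibrium reduce to Σ zᵢ(Kᵢ−1)/(1+ψ(Kᵢ−1)) = 0.
g(0) = ΣzᵢKᵢ − 1 = 0.6629 and g(1) = 1 − Σzᵢ/Kᵢ = -0.3318, so a root lies in (0, 1).
Iterate (Newton) starting at ψ = 0.5:
  ψ = 0.5000: g = 0.08284, g' = -0.7757 → ψ = 0.6068
  ψ = 0.6068: g = 0.00167, g' = -0.7514 → ψ = 0.6090
Converged at ψ = 0.6090.
Then V = ψ·F = 0.6090·136.2 = 83.0 mol/h and L = F − V = 53.2 mol/h.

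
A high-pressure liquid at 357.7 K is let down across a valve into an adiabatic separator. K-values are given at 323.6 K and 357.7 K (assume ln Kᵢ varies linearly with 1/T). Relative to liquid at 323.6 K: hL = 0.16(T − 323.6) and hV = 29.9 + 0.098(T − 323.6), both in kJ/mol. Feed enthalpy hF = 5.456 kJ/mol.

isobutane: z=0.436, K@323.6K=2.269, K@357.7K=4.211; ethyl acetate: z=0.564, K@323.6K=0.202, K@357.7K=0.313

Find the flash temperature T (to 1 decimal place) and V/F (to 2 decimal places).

T = 327.4 K, V/F = 0.16

Adiabatic flash: solve Rachford–Rice at each trial T, then check hF = ψ·hV(T) + (1−ψ)·hL(T).
  T = 323.6 K: K = (2.269, 0.202), RR gives ψ = 0.102, H_out = 3.047 kJ/mol
  T = 357.7 K: K = (4.211, 0.313), RR gives ψ = 0.459, H_out = 18.210 kJ/mol
  T = 340.6 K: K = (3.136, 0.254), RR gives ψ = 0.321, H_out = 11.965 kJ/mol
  T = 332.1 K: K = (2.679, 0.227), RR gives ψ = 0.228, H_out = 8.064 kJ/mol
  T = 327.9 K: K = (2.470, 0.215), RR gives ψ = 0.172, H_out = 5.771 kJ/mol
  T = 325.8 K: K = (2.371, 0.208), RR gives ψ = 0.139, H_out = 4.497 kJ/mol
Linear interpolation between T = 325.8 (H_out = 4.497) and T = 327.9 (H_out = 5.771) on hF = 5.456 gives T ≈ 327.4 K, at which ψ = 0.16.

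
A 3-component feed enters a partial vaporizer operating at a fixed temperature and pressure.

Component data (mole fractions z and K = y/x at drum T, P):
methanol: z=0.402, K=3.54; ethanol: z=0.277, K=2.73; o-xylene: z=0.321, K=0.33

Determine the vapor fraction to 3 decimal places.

Rachford–Rice: g(ψ) = Σ zᵢ(Kᵢ−1)/(1+ψ(Kᵢ−1)) = 0.
Feasibility: ΣzᵢKᵢ = 2.285, Σzᵢ/Kᵢ = 1.188 — both > 1, two phases present.
Newton–Raphson from ψ = 0.35:
  ψ = 0.350: g = 0.5581, g' = -1.294 → ψ = 0.781
  ψ = 0.781: g = 0.0947, g' = -1.075 → ψ = 0.869
  ψ = 0.869: g = -0.0053, g' = -1.211 → ψ = 0.865
Converged at ψ = 0.865.

ψ = 0.865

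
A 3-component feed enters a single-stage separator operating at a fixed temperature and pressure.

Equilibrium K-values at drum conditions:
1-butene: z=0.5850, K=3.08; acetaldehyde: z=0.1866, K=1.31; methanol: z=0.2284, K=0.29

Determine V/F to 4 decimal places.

V/F = 0.9161

Material balance + equilibrium reduce to Σ zᵢ(Kᵢ−1)/(1+V/F(Kᵢ−1)) = 0.
g(0) = ΣzᵢKᵢ − 1 = 1.1125 and g(1) = 1 − Σzᵢ/Kᵢ = -0.1200, so a root lies in (0, 1).
Iterate (Newton) starting at V/F = 0.5:
  V/F = 0.5000: g = 0.39514, g' = -0.8984 → V/F = 0.9398
  V/F = 0.9398: g = -0.03081, g' = -1.3407 → V/F = 0.9169
  V/F = 0.9169: g = -0.00101, g' = -1.2555 → V/F = 0.9161
Converged at V/F = 0.9161.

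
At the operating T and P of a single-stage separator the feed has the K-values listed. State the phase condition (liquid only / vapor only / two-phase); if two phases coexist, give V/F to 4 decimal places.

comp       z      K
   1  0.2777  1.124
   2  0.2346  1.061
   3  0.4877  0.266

liquid only

ΣzᵢKᵢ = 0.6908; Σzᵢ/Kᵢ = 2.3016.
Since ΣzᵢKᵢ < 1 the mixture is below its bubble point — single liquid phase.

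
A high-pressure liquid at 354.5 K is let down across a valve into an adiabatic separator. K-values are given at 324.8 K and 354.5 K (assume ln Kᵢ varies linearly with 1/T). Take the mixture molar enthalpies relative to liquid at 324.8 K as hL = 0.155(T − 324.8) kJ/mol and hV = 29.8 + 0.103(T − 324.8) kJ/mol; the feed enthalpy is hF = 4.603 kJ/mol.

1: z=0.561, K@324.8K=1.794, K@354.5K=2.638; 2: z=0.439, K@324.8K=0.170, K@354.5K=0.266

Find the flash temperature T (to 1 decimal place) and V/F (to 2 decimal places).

Adiabatic flash: solve Rachford–Rice at each trial T, then check hF = ψ·hV(T) + (1−ψ)·hL(T).
  T = 324.8 K: K = (1.794, 0.170), RR gives ψ = 0.123, H_out = 3.666 kJ/mol
  T = 354.5 K: K = (2.638, 0.266), RR gives ψ = 0.496, H_out = 18.627 kJ/mol
  T = 339.6 K: K = (2.192, 0.215), RR gives ψ = 0.346, H_out = 12.342 kJ/mol
  T = 332.2 K: K = (1.988, 0.191), RR gives ψ = 0.249, H_out = 8.483 kJ/mol
  T = 328.5 K: K = (1.889, 0.181), RR gives ψ = 0.191, H_out = 6.230 kJ/mol
  T = 326.6 K: K = (1.840, 0.175), RR gives ψ = 0.158, H_out = 4.958 kJ/mol
Linear interpolation between T = 324.8 (H_out = 3.666) and T = 326.6 (H_out = 4.958) on hF = 4.603 gives T ≈ 326.1 K, at which ψ = 0.15.

T = 326.1 K, V/F = 0.15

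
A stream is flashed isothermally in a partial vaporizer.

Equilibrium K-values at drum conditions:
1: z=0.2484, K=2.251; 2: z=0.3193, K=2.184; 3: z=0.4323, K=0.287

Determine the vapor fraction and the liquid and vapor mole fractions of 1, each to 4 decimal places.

Material balance + equilibrium reduce to Σ zᵢ(Kᵢ−1)/(1+ψ(Kᵢ−1)) = 0.
Feasibility: ΣzᵢKᵢ = 1.3806, Σzᵢ/Kᵢ = 1.7628 — both > 1, two phases present.
Newton–Raphson from ψ = 0.5:
  ψ = 0.5000: g = -0.05035, g' = -0.8545 → ψ = 0.4411
  ψ = 0.4411: g = -0.00103, g' = -0.8223 → ψ = 0.4398
Converged at ψ = 0.4398.
Compositions from xᵢ = zᵢ/(1+ψ(Kᵢ−1)), yᵢ = Kᵢxᵢ:
  1: x = 0.1602, y = 0.3607
  2: x = 0.2100, y = 0.4586
  3: x = 0.6298, y = 0.1808

ψ = 0.4398, x_1 = 0.1602, y_1 = 0.3607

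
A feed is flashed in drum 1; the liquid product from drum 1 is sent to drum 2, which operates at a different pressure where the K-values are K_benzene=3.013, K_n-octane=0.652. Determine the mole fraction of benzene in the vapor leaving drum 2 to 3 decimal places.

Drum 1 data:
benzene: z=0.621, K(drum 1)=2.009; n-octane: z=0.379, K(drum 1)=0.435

Drum 1:
Let ψ₁ = V/F and solve Σ zᵢ(Kᵢ−1)/(1+ψ₁(Kᵢ−1)) = 0.
Check two-phase: ΣzᵢKᵢ = 1.412 > 1 and Σzᵢ/Kᵢ = 1.180 > 1, so g(0) = 0.412 > 0 and g(1) = -0.180 < 0.
Binary case is linear: z₁(K₁−1)(1+ψ₁(K₂−1)) + z₂(K₂−1)(1+ψ₁(K₁−1)) = 0
⇒ ψ₁ = [z₁(K₁−1)+z₂(K₂−1)] / [−(K₁−1)(K₂−1)] = 0.4125/0.5701 = 0.723
Drum-1 compositions:
  benzene: x = 0.359, y = 0.721
  n-octane: x = 0.641, y = 0.279
Drum-2 feed = drum-1 liquid: z₂ = (0.3590, 0.6410).
Drum 2:
Material balance + equilibrium reduce to Σ zᵢ(Kᵢ−1)/(1+ψ₂(Kᵢ−1)) = 0.
Check two-phase: ΣzᵢKᵢ = 1.500 > 1 and Σzᵢ/Kᵢ = 1.102 > 1, so g(0) = 0.500 > 0 and g(1) = -0.102 < 0.
Newton iteration, ψ₂⁰ = 0.5:
  ψ₂ = 0.500: g = 0.0900, g' = -0.475 → ψ₂ = 0.690
  ψ₂ = 0.690: g = 0.0091, g' = -0.389 → ψ₂ = 0.713
Converged at ψ₂ = 0.713.
  benzene: x = 0.147, y = 0.444
  n-octane: x = 0.853, y = 0.556

y_benzene (drum 2) = 0.444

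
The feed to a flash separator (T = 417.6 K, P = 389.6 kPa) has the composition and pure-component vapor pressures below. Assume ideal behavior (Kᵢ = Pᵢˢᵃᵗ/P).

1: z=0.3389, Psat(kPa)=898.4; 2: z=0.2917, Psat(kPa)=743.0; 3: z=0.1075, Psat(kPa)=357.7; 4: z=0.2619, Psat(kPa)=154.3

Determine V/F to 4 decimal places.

V/F = 0.8893

Raoult's law: Kᵢ = Pᵢˢᵃᵗ/P = Pᵢˢᵃᵗ/389.6.
  K_1 = 898.4/389.6 = 2.305955, K_2 = 743.0/389.6 = 1.907084, K_3 = 357.7/389.6 = 0.918121, K_4 = 154.3/389.6 = 0.396047
Rachford–Rice: g(V/F) = Σ zᵢ(Kᵢ−1)/(1+V/F(Kᵢ−1)) = 0.
g(0) = ΣzᵢKᵢ − 1 = 0.5402 and g(1) = 1 − Σzᵢ/Kᵢ = -0.0783, so a root lies in (0, 1).
Iterate (Newton) starting at V/F = 0.4:
  V/F = 0.4000: g = 0.26721, g' = -0.5455 → V/F = 0.8899
  V/F = 0.8899: g = -0.00034, g' = -0.6445 → V/F = 0.8893
Converged at V/F = 0.8893.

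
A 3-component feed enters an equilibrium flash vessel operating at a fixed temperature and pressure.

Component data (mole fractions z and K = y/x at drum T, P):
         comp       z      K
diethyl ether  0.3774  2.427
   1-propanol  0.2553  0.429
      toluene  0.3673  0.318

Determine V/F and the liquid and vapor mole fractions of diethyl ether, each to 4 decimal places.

V/F = 0.1562, x_diethyl ether = 0.3086, y_diethyl ether = 0.7490

Material balance + equilibrium reduce to Σ zᵢ(Kᵢ−1)/(1+V/F(Kᵢ−1)) = 0.
g(0) = ΣzᵢKᵢ − 1 = 0.1423 and g(1) = 1 − Σzᵢ/Kᵢ = -0.9056, so a root lies in (0, 1).
Iterate (Newton) starting at V/F = 0.5:
  V/F = 0.5000: g = -0.26985, g' = -0.8182 → V/F = 0.1702
  V/F = 0.1702: g = -0.01154, g' = -0.8183 → V/F = 0.1561
  V/F = 0.1561: g = 0.00007, g' = -0.8283 → V/F = 0.1562
Converged at V/F = 0.1562.
Compositions from xᵢ = zᵢ/(1+V/F(Kᵢ−1)), yᵢ = Kᵢxᵢ:
  diethyl ether: x = 0.3086, y = 0.7490
  1-propanol: x = 0.2803, y = 0.1202
  toluene: x = 0.4111, y = 0.1307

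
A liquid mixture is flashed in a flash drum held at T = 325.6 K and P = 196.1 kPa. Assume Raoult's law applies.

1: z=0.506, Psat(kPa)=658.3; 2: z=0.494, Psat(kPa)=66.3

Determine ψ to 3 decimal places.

ψ = 0.555

Raoult's law: Kᵢ = Pᵢˢᵃᵗ/P = Pᵢˢᵃᵗ/196.1.
  K_1 = 658.3/196.1 = 3.35696, K_2 = 66.3/196.1 = 0.33809
Material balance + equilibrium reduce to Σ zᵢ(Kᵢ−1)/(1+ψ(Kᵢ−1)) = 0.
Feasibility: ΣzᵢKᵢ = 1.866, Σzᵢ/Kᵢ = 1.612 — both > 1, two phases present.
Binary case is linear: z₁(K₁−1)(1+ψ(K₂−1)) + z₂(K₂−1)(1+ψ(K₁−1)) = 0
⇒ ψ = [z₁(K₁−1)+z₂(K₂−1)] / [−(K₁−1)(K₂−1)] = 0.8656/1.5601 = 0.555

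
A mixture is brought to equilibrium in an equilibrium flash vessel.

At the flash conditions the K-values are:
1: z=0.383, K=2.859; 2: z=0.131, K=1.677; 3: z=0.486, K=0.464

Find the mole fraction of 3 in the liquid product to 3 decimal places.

Material balance + equilibrium reduce to Σ zᵢ(Kᵢ−1)/(1+V/F(Kᵢ−1)) = 0.
Check two-phase: ΣzᵢKᵢ = 1.540 > 1 and Σzᵢ/Kᵢ = 1.259 > 1, so g(0) = 0.540 > 0 and g(1) = -0.259 < 0.
Iterate (Newton) starting at V/F = 0.5:
  V/F = 0.500: g = 0.0794, g' = -0.650 → V/F = 0.622
  V/F = 0.622: g = 0.0017, g' = -0.629 → V/F = 0.625
Converged at V/F = 0.625.
Compositions from xᵢ = zᵢ/(1+V/F(Kᵢ−1)), yᵢ = Kᵢxᵢ:
  1: x = 0.177, y = 0.507
  2: x = 0.092, y = 0.154
  3: x = 0.731, y = 0.339

x_3 = 0.731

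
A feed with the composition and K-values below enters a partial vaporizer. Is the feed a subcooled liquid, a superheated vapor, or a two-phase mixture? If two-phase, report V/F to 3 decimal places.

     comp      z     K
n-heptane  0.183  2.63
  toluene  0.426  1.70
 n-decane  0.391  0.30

ΣzᵢKᵢ = 1.323; Σzᵢ/Kᵢ = 1.624.
Both exceed 1, so a two-phase solution exists.
Rachford–Rice: g(ψ) = Σ zᵢ(Kᵢ−1)/(1+ψ(Kᵢ−1)) = 0.
Newton–Raphson from ψ = 0.5:
  ψ = 0.500: g = -0.0358, g' = -0.716 → ψ = 0.450
  ψ = 0.450: g = -0.0007, g' = -0.691 → ψ = 0.449
Converged at ψ = 0.449.

two-phase, V/F = 0.449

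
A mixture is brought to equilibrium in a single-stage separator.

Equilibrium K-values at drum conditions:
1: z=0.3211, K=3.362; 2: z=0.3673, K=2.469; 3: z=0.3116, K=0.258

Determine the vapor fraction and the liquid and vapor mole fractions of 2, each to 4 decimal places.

ψ = 0.7570, x_2 = 0.1739, y_2 = 0.4294

Material balance + equilibrium reduce to Σ zᵢ(Kᵢ−1)/(1+ψ(Kᵢ−1)) = 0.
g(0) = ΣzᵢKᵢ − 1 = 1.0668 and g(1) = 1 − Σzᵢ/Kᵢ = -0.4520, so a root lies in (0, 1).
Newton iteration, ψ⁰ = 0.42:
  ψ = 0.4200: g = 0.37854, g' = -1.1166 → ψ = 0.7590
  ψ = 0.7590: g = -0.00260, g' = -1.3059 → ψ = 0.7570
Converged at ψ = 0.7570.
Compositions from xᵢ = zᵢ/(1+ψ(Kᵢ−1)), yᵢ = Kᵢxᵢ:
  1: x = 0.1152, y = 0.3872
  2: x = 0.1739, y = 0.4294
  3: x = 0.7109, y = 0.1834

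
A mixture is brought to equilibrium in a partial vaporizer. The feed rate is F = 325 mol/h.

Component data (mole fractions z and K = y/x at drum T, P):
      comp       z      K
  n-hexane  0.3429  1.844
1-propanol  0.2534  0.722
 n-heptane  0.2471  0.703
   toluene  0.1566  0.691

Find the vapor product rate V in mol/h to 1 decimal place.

Iterate (Newton) starting at ψ = 0.32:
  ψ = 0.3200: g = 0.01575, g' = -0.2200 → ψ = 0.3916
  ψ = 0.3916: g = 0.00038, g' = -0.2099 → ψ = 0.3933
Converged at ψ = 0.3933.
Then V = ψ·F = 0.3933·325 = 127.8 mol/h and L = F − V = 197.2 mol/h.

V = 127.8 mol/h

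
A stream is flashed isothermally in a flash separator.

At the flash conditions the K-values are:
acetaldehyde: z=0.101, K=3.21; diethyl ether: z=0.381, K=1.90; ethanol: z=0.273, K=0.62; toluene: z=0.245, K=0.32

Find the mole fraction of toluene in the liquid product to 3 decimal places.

Let ψ = V/F and solve Σ zᵢ(Kᵢ−1)/(1+ψ(Kᵢ−1)) = 0.
Feasibility: ΣzᵢKᵢ = 1.296, Σzᵢ/Kᵢ = 1.438 — both > 1, two phases present.
Newton iteration, ψ⁰ = 0.5:
  ψ = 0.500: g = -0.0380, g' = -0.578 → ψ = 0.434
Converged at ψ = 0.434.
Compositions from xᵢ = zᵢ/(1+ψ(Kᵢ−1)), yᵢ = Kᵢxᵢ:
  acetaldehyde: x = 0.052, y = 0.166
  diethyl ether: x = 0.274, y = 0.521
  ethanol: x = 0.327, y = 0.203
  toluene: x = 0.348, y = 0.111

x_toluene = 0.348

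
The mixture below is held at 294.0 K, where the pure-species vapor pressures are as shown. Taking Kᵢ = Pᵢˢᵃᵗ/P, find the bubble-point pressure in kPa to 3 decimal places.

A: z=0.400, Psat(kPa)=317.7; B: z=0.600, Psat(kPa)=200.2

At the bubble point ψ → 0, so ΣzᵢKᵢ = 1 with Kᵢ = Pᵢˢᵃᵗ/P ⇒ P = ΣzᵢPᵢˢᵃᵗ.
P = 0.400·317.7 + 0.600·200.2 = 247.200 kPa

Pbub = 247.200 kPa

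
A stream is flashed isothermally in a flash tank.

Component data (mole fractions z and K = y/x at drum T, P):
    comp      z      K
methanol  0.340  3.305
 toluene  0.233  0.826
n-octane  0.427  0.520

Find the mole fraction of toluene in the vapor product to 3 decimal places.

y_toluene = 0.215

Rachford–Rice: g(ψ) = Σ zᵢ(Kᵢ−1)/(1+ψ(Kᵢ−1)) = 0.
Check two-phase: ΣzᵢKᵢ = 1.538 > 1 and Σzᵢ/Kᵢ = 1.206 > 1, so g(0) = 0.538 > 0 and g(1) = -0.206 < 0.
Newton iteration, ψ⁰ = 0.5:
  ψ = 0.500: g = 0.0500, g' = -0.569 → ψ = 0.588
  ψ = 0.588: g = 0.0021, g' = -0.525 → ψ = 0.592
Converged at ψ = 0.592.
Compositions from xᵢ = zᵢ/(1+ψ(Kᵢ−1)), yᵢ = Kᵢxᵢ:
  methanol: x = 0.144, y = 0.475
  toluene: x = 0.260, y = 0.215
  n-octane: x = 0.596, y = 0.310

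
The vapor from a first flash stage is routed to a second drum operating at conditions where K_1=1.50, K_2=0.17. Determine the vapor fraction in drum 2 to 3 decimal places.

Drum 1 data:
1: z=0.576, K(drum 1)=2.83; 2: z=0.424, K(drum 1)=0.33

Drum 1:
Material balance + equilibrium reduce to Σ zᵢ(Kᵢ−1)/(1+ψ₁(Kᵢ−1)) = 0.
Feasibility: ΣzᵢKᵢ = 1.770, Σzᵢ/Kᵢ = 1.488 — both > 1, two phases present.
Binary case is linear: z₁(K₁−1)(1+ψ₁(K₂−1)) + z₂(K₂−1)(1+ψ₁(K₁−1)) = 0
⇒ ψ₁ = [z₁(K₁−1)+z₂(K₂−1)] / [−(K₁−1)(K₂−1)] = 0.7700/1.2261 = 0.628
Drum-1 compositions:
  1: x = 0.268, y = 0.758
  2: x = 0.732, y = 0.242
Drum-2 feed = drum-1 vapor: z₂ = (0.7584, 0.2416).
Drum 2:
Rachford–Rice: g(ψ₂) = Σ zᵢ(Kᵢ−1)/(1+ψ₂(Kᵢ−1)) = 0.
g(0) = ΣzᵢKᵢ − 1 = 0.179 and g(1) = 1 − Σzᵢ/Kᵢ = -0.927, so a root lies in (0, 1).
Binary case is linear: z₁(K₁−1)(1+ψ₂(K₂−1)) + z₂(K₂−1)(1+ψ₂(K₁−1)) = 0
⇒ ψ₂ = [z₁(K₁−1)+z₂(K₂−1)] / [−(K₁−1)(K₂−1)] = 0.1787/0.4150 = 0.431
  1: x = 0.624, y = 0.936
  2: x = 0.376, y = 0.064

V/F (drum 2) = 0.431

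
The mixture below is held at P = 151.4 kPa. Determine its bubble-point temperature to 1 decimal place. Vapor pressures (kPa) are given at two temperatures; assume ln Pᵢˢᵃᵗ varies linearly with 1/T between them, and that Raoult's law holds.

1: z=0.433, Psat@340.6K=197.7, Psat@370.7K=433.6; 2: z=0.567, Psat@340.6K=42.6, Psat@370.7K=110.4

Bubble-point temperature: ΣzᵢPᵢˢᵃᵗ(T) = P. Interpolate ln Pᵢˢᵃᵗ = aᵢ + bᵢ/T.
  T = 340.6 K: ΣzᵢPᵢˢᵃᵗ = 109.76 kPa
  T = 370.7 K: ΣzᵢPᵢˢᵃᵗ = 250.35 kPa
  T = 355.6 K: ΣzᵢPᵢˢᵃᵗ = 168.35 kPa
  T = 348.1 K: ΣzᵢPᵢˢᵃᵗ = 136.54 kPa
  T = 351.9 K: ΣzᵢPᵢˢᵃᵗ = 151.98 kPa
  T = 350.0 K: ΣzᵢPᵢˢᵃᵗ = 144.09 kPa
Interpolating between 350.0 K and 351.9 K gives T ≈ 351.8 K.

T = 351.8 K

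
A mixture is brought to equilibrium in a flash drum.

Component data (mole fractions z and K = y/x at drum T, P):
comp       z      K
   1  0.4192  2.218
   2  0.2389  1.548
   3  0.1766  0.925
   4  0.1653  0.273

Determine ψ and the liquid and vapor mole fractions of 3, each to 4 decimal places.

Material balance + equilibrium reduce to Σ zᵢ(Kᵢ−1)/(1+ψ(Kᵢ−1)) = 0.
Feasibility: ΣzᵢKᵢ = 1.5081, Σzᵢ/Kᵢ = 1.1397 — both > 1, two phases present.
Iterate (Newton) starting at ψ = 0.5:
  ψ = 0.5000: g = 0.21753, g' = -0.5011 → ψ = 0.9341
  ψ = 0.9341: g = -0.06325, g' = -1.0169 → ψ = 0.8719
  ψ = 0.8719: g = -0.00616, g' = -0.8319 → ψ = 0.8645
  ψ = 0.8645: g = -0.00006, g' = -0.8146 → ψ = 0.8644
Converged at ψ = 0.8644.
Compositions from xᵢ = zᵢ/(1+ψ(Kᵢ−1)), yᵢ = Kᵢxᵢ:
  1: x = 0.2042, y = 0.4529
  2: x = 0.1621, y = 0.2509
  3: x = 0.1888, y = 0.1747
  4: x = 0.4448, y = 0.1214

ψ = 0.8644, x_3 = 0.1888, y_3 = 0.1747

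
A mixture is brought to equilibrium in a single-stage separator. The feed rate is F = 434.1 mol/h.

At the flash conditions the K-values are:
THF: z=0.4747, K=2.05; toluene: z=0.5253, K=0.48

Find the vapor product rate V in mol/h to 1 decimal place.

V = 179.1 mol/h

Rachford–Rice: g(ψ) = Σ zᵢ(Kᵢ−1)/(1+ψ(Kᵢ−1)) = 0.
Check two-phase: ΣzᵢKᵢ = 1.2253 > 1 and Σzᵢ/Kᵢ = 1.3259 > 1, so g(0) = 0.2253 > 0 and g(1) = -0.3259 < 0.
Newton iteration, ψ⁰ = 0.5:
  ψ = 0.5000: g = -0.04229, g' = -0.4844 → ψ = 0.4127
  ψ = 0.4127: g = -0.00005, g' = -0.4850 → ψ = 0.4126
Converged at ψ = 0.4126.
Then V = ψ·F = 0.4126·434.1 = 179.1 mol/h and L = F − V = 255.0 mol/h.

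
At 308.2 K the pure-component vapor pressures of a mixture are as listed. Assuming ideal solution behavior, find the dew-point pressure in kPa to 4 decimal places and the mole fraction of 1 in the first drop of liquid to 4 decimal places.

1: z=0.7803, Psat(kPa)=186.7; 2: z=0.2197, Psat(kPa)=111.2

At the dew point ψ → 1, so Σzᵢ/Kᵢ = 1 with Kᵢ = Pᵢˢᵃᵗ/P ⇒ 1/P = Σzᵢ/Pᵢˢᵃᵗ.
1/P = 0.7803/186.7 + 0.2197/111.2 = 0.0061552 ⇒ P = 162.4655 kPa
xᵢ = zᵢP/Pᵢˢᵃᵗ ⇒ x_1 = 0.7803·162.4655/186.7 = 0.6790

Pdew = 162.4655 kPa, x_1 = 0.6790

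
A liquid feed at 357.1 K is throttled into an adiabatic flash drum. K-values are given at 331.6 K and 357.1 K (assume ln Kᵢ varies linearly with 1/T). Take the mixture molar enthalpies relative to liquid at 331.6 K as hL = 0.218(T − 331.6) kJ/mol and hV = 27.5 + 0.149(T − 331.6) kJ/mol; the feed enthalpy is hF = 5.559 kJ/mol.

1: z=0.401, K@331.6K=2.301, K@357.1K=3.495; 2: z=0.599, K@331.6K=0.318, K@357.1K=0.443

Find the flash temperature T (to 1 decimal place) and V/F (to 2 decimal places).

T = 334.6 K, V/F = 0.18

Adiabatic flash: solve Rachford–Rice at each trial T, then check hF = ψ·hV(T) + (1−ψ)·hL(T).
  T = 331.6 K: K = (2.301, 0.318), RR gives ψ = 0.128, H_out = 3.508 kJ/mol
  T = 357.1 K: K = (3.495, 0.443), RR gives ψ = 0.480, H_out = 17.911 kJ/mol
  T = 344.4 K: K = (2.860, 0.378), RR gives ψ = 0.323, H_out = 11.376 kJ/mol
  T = 338.0 K: K = (2.571, 0.347), RR gives ψ = 0.233, H_out = 7.698 kJ/mol
  T = 334.8 K: K = (2.433, 0.332), RR gives ψ = 0.183, H_out = 5.684 kJ/mol
  T = 333.2 K: K = (2.367, 0.325), RR gives ψ = 0.156, H_out = 4.619 kJ/mol
Linear interpolation between T = 333.2 (H_out = 4.619) and T = 334.8 (H_out = 5.684) on hF = 5.559 gives T ≈ 334.6 K, at which ψ = 0.18.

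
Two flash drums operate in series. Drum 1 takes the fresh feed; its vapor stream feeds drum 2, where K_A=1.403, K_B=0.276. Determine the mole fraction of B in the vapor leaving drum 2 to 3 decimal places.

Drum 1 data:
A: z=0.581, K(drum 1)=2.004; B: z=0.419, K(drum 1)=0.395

y_B (drum 2) = 0.099

Drum 1:
Rachford–Rice: g(ψ₁) = Σ zᵢ(Kᵢ−1)/(1+ψ₁(Kᵢ−1)) = 0.
g(0) = ΣzᵢKᵢ − 1 = 0.330 and g(1) = 1 − Σzᵢ/Kᵢ = -0.351, so a root lies in (0, 1).
Newton iteration, ψ₁⁰ = 0.5:
  ψ₁ = 0.500: g = 0.0249, g' = -0.575 → ψ₁ = 0.543
Converged at ψ₁ = 0.543.
Drum-1 compositions:
  A: x = 0.376, y = 0.754
  B: x = 0.624, y = 0.246
Drum-2 feed = drum-1 vapor: z₂ = (0.7535, 0.2465).
Drum 2:
Let ψ₂ = V/F and solve Σ zᵢ(Kᵢ−1)/(1+ψ₂(Kᵢ−1)) = 0.
Check two-phase: ΣzᵢKᵢ = 1.125 > 1 and Σzᵢ/Kᵢ = 1.430 > 1, so g(0) = 0.125 > 0 and g(1) = -0.430 < 0.
Newton iteration, ψ₂⁰ = 0.5:
  ψ₂ = 0.500: g = -0.0270, g' = -0.402 → ψ₂ = 0.433
  ψ₂ = 0.433: g = -0.0014, g' = -0.363 → ψ₂ = 0.429
Converged at ψ₂ = 0.429.
  A: x = 0.642, y = 0.901
  B: x = 0.358, y = 0.099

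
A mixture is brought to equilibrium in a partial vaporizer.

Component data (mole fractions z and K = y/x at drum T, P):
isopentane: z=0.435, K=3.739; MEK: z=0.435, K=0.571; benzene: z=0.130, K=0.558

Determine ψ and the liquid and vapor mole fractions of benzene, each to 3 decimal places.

ψ = 0.801, x_benzene = 0.201, y_benzene = 0.112

Newton–Raphson from ψ = 0.62:
  ψ = 0.620: g = 0.1082, g' = -0.645 → ψ = 0.788
  ψ = 0.788: g = 0.0073, g' = -0.570 → ψ = 0.801
Converged at ψ = 0.801.
Compositions from xᵢ = zᵢ/(1+ψ(Kᵢ−1)), yᵢ = Kᵢxᵢ:
  isopentane: x = 0.136, y = 0.509
  MEK: x = 0.663, y = 0.378
  benzene: x = 0.201, y = 0.112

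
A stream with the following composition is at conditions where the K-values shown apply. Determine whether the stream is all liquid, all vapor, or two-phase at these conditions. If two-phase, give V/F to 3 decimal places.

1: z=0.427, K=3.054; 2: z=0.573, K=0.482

two-phase, V/F = 0.545

ΣzᵢKᵢ = 1.580; Σzᵢ/Kᵢ = 1.329.
Both exceed 1, so a two-phase solution exists.
Rachford–Rice: g(ψ) = Σ zᵢ(Kᵢ−1)/(1+ψ(Kᵢ−1)) = 0.
Binary case is linear: z₁(K₁−1)(1+ψ(K₂−1)) + z₂(K₂−1)(1+ψ(K₁−1)) = 0
⇒ ψ = [z₁(K₁−1)+z₂(K₂−1)] / [−(K₁−1)(K₂−1)] = 0.5802/1.0640 = 0.545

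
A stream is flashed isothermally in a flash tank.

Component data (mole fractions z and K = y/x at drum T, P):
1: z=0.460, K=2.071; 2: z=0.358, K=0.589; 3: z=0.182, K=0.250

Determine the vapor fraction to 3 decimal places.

Iterate (Newton) starting at ψ = 0.5:
  ψ = 0.500: g = -0.0827, g' = -0.582 → ψ = 0.358
  ψ = 0.358: g = -0.0029, g' = -0.550 → ψ = 0.353
Converged at ψ = 0.353.

ψ = 0.353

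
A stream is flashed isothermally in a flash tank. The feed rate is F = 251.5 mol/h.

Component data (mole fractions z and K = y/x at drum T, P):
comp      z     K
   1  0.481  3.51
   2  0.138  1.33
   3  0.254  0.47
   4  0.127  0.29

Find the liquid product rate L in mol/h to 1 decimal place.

Newton iteration, V/F⁰ = 0.5:
  V/F = 0.500: g = 0.2515, g' = -0.893 → V/F = 0.782
  V/F = 0.782: g = 0.0113, g' = -0.886 → V/F = 0.794
Converged at V/F = 0.794.
Then V = V/F·F = 0.7944·251.5 = 199.8 mol/h and L = F − V = 51.7 mol/h.

L = 51.7 mol/h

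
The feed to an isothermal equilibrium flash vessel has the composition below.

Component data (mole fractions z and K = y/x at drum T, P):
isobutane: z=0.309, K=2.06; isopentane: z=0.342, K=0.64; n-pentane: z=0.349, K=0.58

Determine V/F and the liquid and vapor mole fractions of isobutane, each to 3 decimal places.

Newton–Raphson from V/F = 0.5:
  V/F = 0.500: g = -0.1216, g' = -0.313 → V/F = 0.111
  V/F = 0.111: g = 0.0109, g' = -0.394 → V/F = 0.139
  V/F = 0.139: g = 0.0002, g' = -0.382 → V/F = 0.140
Converged at V/F = 0.140.
Compositions from xᵢ = zᵢ/(1+V/F(Kᵢ−1)), yᵢ = Kᵢxᵢ:
  isobutane: x = 0.269, y = 0.555
  isopentane: x = 0.360, y = 0.230
  n-pentane: x = 0.371, y = 0.215

V/F = 0.140, x_isobutane = 0.269, y_isobutane = 0.555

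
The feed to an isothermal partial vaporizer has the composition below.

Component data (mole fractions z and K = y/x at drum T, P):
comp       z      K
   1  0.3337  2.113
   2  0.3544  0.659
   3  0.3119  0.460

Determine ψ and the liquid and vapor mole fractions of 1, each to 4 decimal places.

Material balance + equilibrium reduce to Σ zᵢ(Kᵢ−1)/(1+ψ(Kᵢ−1)) = 0.
Feasibility: ΣzᵢKᵢ = 1.0821, Σzᵢ/Kᵢ = 1.3738 — both > 1, two phases present.
Newton iteration, ψ⁰ = 0.5:
  ψ = 0.5000: g = -0.13779, g' = -0.4012 → ψ = 0.1565
  ψ = 0.1565: g = 0.00466, g' = -0.4543 → ψ = 0.1668
Converged at ψ = 0.1668.
Compositions from xᵢ = zᵢ/(1+ψ(Kᵢ−1)), yᵢ = Kᵢxᵢ:
  1: x = 0.2814, y = 0.5947
  2: x = 0.3758, y = 0.2476
  3: x = 0.3428, y = 0.1577

ψ = 0.1668, x_1 = 0.2814, y_1 = 0.5947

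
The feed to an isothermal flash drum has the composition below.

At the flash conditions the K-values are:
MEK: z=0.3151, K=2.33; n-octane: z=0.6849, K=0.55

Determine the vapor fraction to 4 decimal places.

Rachford–Rice: g(ψ) = Σ zᵢ(Kᵢ−1)/(1+ψ(Kᵢ−1)) = 0.
Check two-phase: ΣzᵢKᵢ = 1.1109 > 1 and Σzᵢ/Kᵢ = 1.3805 > 1, so g(0) = 0.1109 > 0 and g(1) = -0.3805 < 0.
Newton iteration, ψ⁰ = 0.5:
  ψ = 0.5000: g = -0.14598, g' = -0.4320 → ψ = 0.1621
  ψ = 0.1621: g = 0.01232, g' = -0.5386 → ψ = 0.1849
  ψ = 0.1849: g = 0.00017, g' = -0.5241 → ψ = 0.1853
Converged at ψ = 0.1853.

ψ = 0.1853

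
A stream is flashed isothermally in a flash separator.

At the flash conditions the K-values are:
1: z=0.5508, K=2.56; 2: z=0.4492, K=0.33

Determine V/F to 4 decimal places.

Rachford–Rice: g(V/F) = Σ zᵢ(Kᵢ−1)/(1+V/F(Kᵢ−1)) = 0.
Feasibility: ΣzᵢKᵢ = 1.5583, Σzᵢ/Kᵢ = 1.5764 — both > 1, two phases present.
Binary case is linear: z₁(K₁−1)(1+V/F(K₂−1)) + z₂(K₂−1)(1+V/F(K₁−1)) = 0
⇒ V/F = [z₁(K₁−1)+z₂(K₂−1)] / [−(K₁−1)(K₂−1)] = 0.55828/1.04520 = 0.5341

V/F = 0.5341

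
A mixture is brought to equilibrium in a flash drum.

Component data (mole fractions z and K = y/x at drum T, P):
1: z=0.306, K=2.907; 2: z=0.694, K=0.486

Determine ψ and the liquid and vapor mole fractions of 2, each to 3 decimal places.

Rachford–Rice: g(ψ) = Σ zᵢ(Kᵢ−1)/(1+ψ(Kᵢ−1)) = 0.
g(0) = ΣzᵢKᵢ − 1 = 0.227 and g(1) = 1 − Σzᵢ/Kᵢ = -0.533, so a root lies in (0, 1).
Newton iteration, ψ⁰ = 0.61:
  ψ = 0.610: g = -0.2499, g' = -0.627 → ψ = 0.211
  ψ = 0.211: g = 0.0157, g' = -0.796 → ψ = 0.231
Converged at ψ = 0.231.
Compositions from xᵢ = zᵢ/(1+ψ(Kᵢ−1)), yᵢ = Kᵢxᵢ:
  1: x = 0.212, y = 0.617
  2: x = 0.788, y = 0.383

ψ = 0.231, x_2 = 0.788, y_2 = 0.383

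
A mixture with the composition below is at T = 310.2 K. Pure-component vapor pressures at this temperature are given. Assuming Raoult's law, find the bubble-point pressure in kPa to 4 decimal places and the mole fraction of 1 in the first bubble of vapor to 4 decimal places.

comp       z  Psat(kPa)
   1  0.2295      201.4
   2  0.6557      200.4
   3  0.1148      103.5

Pbub = 189.5054 kPa, y_1 = 0.2439

At the bubble point ψ → 0, so ΣzᵢKᵢ = 1 with Kᵢ = Pᵢˢᵃᵗ/P ⇒ P = ΣzᵢPᵢˢᵃᵗ.
P = 0.2295·201.4 + 0.6557·200.4 + 0.1148·103.5 = 189.5054 kPa
yᵢ = zᵢPᵢˢᵃᵗ/P ⇒ y_1 = 0.2295·201.4/189.5054 = 0.2439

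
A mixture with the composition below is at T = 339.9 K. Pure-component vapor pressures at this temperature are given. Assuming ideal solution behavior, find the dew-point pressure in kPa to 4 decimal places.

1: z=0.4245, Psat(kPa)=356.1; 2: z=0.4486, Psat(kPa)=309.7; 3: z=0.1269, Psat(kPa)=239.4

Pdew = 315.3923 kPa

At the dew point ψ → 1, so Σzᵢ/Kᵢ = 1 with Kᵢ = Pᵢˢᵃᵗ/P ⇒ 1/P = Σzᵢ/Pᵢˢᵃᵗ.
1/P = 0.4245/356.1 + 0.4486/309.7 + 0.1269/239.4 = 0.0031707 ⇒ P = 315.3923 kPa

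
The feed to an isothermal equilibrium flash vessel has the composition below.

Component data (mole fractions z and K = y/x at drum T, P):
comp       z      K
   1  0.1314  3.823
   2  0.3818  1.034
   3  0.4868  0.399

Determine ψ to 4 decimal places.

ψ = 0.0893

Rachford–Rice: g(ψ) = Σ zᵢ(Kᵢ−1)/(1+ψ(Kᵢ−1)) = 0.
Check two-phase: ΣzᵢKᵢ = 1.0914 > 1 and Σzᵢ/Kᵢ = 1.6237 > 1, so g(0) = 0.0914 > 0 and g(1) = -0.6237 < 0.
Newton iteration, ψ⁰ = 0.5:
  ψ = 0.5000: g = -0.25166, g' = -0.5399 → ψ = 0.0338
  ψ = 0.0338: g = 0.05294, g' = -1.0562 → ψ = 0.0839
  ψ = 0.0839: g = 0.00471, g' = -0.8798 → ψ = 0.0893
Converged at ψ = 0.0893.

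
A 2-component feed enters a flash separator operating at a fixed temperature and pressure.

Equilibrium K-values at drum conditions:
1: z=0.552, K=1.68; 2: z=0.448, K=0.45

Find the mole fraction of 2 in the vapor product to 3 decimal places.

Let β = V/F and solve Σ zᵢ(Kᵢ−1)/(1+β(Kᵢ−1)) = 0.
g(0) = ΣzᵢKᵢ − 1 = 0.129 and g(1) = 1 − Σzᵢ/Kᵢ = -0.324, so a root lies in (0, 1).
Newton–Raphson from β = 0.5:
  β = 0.500: g = -0.0597, g' = -0.400 → β = 0.351
  β = 0.351: g = -0.0022, g' = -0.374 → β = 0.345
Converged at β = 0.345.
Compositions from xᵢ = zᵢ/(1+β(Kᵢ−1)), yᵢ = Kᵢxᵢ:
  1: x = 0.447, y = 0.751
  2: x = 0.553, y = 0.249

y_2 = 0.249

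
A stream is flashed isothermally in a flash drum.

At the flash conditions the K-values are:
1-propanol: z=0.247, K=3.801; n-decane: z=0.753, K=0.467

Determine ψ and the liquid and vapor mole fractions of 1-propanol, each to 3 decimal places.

Material balance + equilibrium reduce to Σ zᵢ(Kᵢ−1)/(1+ψ(Kᵢ−1)) = 0.
g(0) = ΣzᵢKᵢ − 1 = 0.290 and g(1) = 1 − Σzᵢ/Kᵢ = -0.677, so a root lies in (0, 1).
Binary case is linear: z₁(K₁−1)(1+ψ(K₂−1)) + z₂(K₂−1)(1+ψ(K₁−1)) = 0
⇒ ψ = [z₁(K₁−1)+z₂(K₂−1)] / [−(K₁−1)(K₂−1)] = 0.2905/1.4929 = 0.195
Compositions from xᵢ = zᵢ/(1+ψ(Kᵢ−1)), yᵢ = Kᵢxᵢ:
  1-propanol: x = 0.160, y = 0.608
  n-decane: x = 0.840, y = 0.392

ψ = 0.195, x_1-propanol = 0.160, y_1-propanol = 0.608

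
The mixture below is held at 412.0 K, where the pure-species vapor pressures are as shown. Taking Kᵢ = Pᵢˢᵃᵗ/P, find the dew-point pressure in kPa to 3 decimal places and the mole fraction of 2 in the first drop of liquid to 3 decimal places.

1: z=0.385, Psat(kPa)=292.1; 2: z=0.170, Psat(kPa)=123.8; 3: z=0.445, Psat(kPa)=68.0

Pdew = 108.280 kPa, x_2 = 0.149

At the dew point ψ → 1, so Σzᵢ/Kᵢ = 1 with Kᵢ = Pᵢˢᵃᵗ/P ⇒ 1/P = Σzᵢ/Pᵢˢᵃᵗ.
1/P = 0.385/292.1 + 0.170/123.8 + 0.445/68.0 = 0.009235 ⇒ P = 108.280 kPa
xᵢ = zᵢP/Pᵢˢᵃᵗ ⇒ x_2 = 0.170·108.280/123.8 = 0.149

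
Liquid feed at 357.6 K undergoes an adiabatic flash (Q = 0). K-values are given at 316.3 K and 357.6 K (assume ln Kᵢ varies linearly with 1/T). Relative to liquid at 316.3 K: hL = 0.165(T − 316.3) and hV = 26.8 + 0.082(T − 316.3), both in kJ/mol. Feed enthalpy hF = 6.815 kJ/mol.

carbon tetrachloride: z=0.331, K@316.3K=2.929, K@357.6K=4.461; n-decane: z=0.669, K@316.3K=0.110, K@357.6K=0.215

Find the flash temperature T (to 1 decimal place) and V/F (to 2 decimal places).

T = 336.4 K, V/F = 0.14

Adiabatic flash: solve Rachford–Rice at each trial T, then check hF = ψ·hV(T) + (1−ψ)·hL(T).
  T = 316.3 K: K = (2.929, 0.110), RR gives ψ = 0.025, H_out = 0.673 kJ/mol
  T = 357.6 K: K = (4.461, 0.215), RR gives ψ = 0.228, H_out = 12.152 kJ/mol
  T = 337.0 K: K = (3.663, 0.157), RR gives ψ = 0.142, H_out = 6.965 kJ/mol
  T = 326.6 K: K = (3.286, 0.132), RR gives ψ = 0.089, H_out = 4.000 kJ/mol
  T = 331.8 K: K = (3.472, 0.144), RR gives ψ = 0.116, H_out = 5.522 kJ/mol
  T = 334.4 K: K = (3.567, 0.151), RR gives ψ = 0.129, H_out = 6.253 kJ/mol
  T = 335.7 K: K = (3.615, 0.154), RR gives ψ = 0.135, H_out = 6.611 kJ/mol
Linear interpolation between T = 335.7 (H_out = 6.611) and T = 337.0 (H_out = 6.965) on hF = 6.815 gives T ≈ 336.4 K, at which ψ = 0.14.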